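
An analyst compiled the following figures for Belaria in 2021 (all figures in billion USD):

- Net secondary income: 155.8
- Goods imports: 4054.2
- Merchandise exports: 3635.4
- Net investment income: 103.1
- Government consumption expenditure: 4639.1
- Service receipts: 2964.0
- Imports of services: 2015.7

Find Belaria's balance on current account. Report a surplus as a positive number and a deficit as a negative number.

Goods balance = 3635.4 - 4054.2 = -418.8
Services balance = 2964.0 - 2015.7 = 948.3
Trade balance (goods + services) = -418.8 + 948.3 = 529.5
Net primary income = 103.1
Net secondary income = 155.8
Current account = 529.5 + 103.1 + 155.8 = 788.4

788.4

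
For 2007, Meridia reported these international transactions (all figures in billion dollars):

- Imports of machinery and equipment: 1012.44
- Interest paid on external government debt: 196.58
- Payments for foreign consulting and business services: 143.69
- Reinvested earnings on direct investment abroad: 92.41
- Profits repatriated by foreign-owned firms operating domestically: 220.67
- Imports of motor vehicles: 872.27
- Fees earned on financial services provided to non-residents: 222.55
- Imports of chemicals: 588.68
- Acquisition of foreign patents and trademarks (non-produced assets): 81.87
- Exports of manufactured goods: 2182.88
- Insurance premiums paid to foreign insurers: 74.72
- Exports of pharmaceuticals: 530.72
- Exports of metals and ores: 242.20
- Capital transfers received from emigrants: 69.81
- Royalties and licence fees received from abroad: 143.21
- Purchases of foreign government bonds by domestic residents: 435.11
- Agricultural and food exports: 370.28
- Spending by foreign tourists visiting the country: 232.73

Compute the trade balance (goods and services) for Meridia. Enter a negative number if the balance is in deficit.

1232.77

Goods: 370.28 + 242.20 + 2182.88 - 588.68 + 530.72 - 872.27 - 1012.44 = 852.69
Services: -143.69 + 222.55 + 232.73 - 74.72 + 143.21 = 380.08
Trade balance = 852.69 + 380.08 = 1232.77
(Excluded from the trade balance — primary income: interest paid on external government debt 196.58, reinvested earnings on direct investment abroad 92.41, profits repatriated by foreign-owned firms operating domestically 220.67; capital account: acquisition of foreign patents and trademarks (non-produced assets) 81.87, capital transfers received from emigrants 69.81; financial account: purchases of foreign government bonds by domestic residents 435.11.)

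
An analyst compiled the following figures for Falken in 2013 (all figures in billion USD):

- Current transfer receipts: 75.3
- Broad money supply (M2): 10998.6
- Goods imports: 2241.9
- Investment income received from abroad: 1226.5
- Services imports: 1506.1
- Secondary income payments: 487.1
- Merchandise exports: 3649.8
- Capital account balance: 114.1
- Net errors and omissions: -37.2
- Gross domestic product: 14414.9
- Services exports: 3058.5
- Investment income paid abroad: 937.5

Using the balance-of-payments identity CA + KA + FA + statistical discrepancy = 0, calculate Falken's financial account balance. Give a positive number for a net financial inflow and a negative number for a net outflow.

Goods balance = 3649.8 - 2241.9 = 1407.9
Services balance = 3058.5 - 1506.1 = 1552.4
Trade balance (goods + services) = 1407.9 + 1552.4 = 2960.3
Net primary income = 1226.5 - 937.5 = 289.0
Net secondary income = 75.3 - 487.1 = -411.8
Current account = 2960.3 + 289.0 + (-411.8) = 2837.5
Financial account = -(2837.5 + 114.1 + (-37.2)) = -2914.4

-2914.4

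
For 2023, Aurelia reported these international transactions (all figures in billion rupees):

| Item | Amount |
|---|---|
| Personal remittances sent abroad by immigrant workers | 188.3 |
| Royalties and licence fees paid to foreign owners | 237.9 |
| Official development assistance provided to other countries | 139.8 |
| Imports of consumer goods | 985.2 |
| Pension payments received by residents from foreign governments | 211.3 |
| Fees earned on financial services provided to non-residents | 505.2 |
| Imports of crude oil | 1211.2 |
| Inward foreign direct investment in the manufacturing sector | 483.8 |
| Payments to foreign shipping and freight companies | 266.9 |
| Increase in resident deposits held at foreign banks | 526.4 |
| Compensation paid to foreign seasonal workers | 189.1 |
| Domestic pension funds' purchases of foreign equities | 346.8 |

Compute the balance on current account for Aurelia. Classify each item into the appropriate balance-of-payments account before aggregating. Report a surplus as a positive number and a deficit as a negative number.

Goods: -1211.2 - 985.2 = -2196.4
Services: -237.9 + 505.2 - 266.9 = 0.4
Primary income: -189.1
Secondary income: -188.3 - 139.8 + 211.3 = -116.8
Current account = (-2196.4) + 0.4 + (-189.1) + (-116.8) = -2501.9
(Excluded from the current account — financial account: inward foreign direct investment in the manufacturing sector 483.8, increase in resident deposits held at foreign banks 526.4, domestic pension funds' purchases of foreign equities 346.8.)

-2501.9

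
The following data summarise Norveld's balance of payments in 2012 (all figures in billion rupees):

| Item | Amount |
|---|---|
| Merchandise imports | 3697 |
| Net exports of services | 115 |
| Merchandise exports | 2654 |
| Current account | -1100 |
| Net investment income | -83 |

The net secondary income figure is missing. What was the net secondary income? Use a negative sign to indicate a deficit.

-89

Current account = goods balance + services balance + net primary income + net secondary income
Sum of the known components = -1011
Net secondary income = CA - (known components) = -1100 - (-1011) = -89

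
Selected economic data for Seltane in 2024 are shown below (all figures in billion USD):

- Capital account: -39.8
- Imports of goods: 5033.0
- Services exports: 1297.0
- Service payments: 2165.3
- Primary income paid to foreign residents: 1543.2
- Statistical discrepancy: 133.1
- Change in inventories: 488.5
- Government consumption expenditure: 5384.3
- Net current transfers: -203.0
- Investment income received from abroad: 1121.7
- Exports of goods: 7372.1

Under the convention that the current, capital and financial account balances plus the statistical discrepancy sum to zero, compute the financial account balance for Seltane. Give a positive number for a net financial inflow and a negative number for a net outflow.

Goods balance = 7372.1 - 5033.0 = 2339.1
Services balance = 1297.0 - 2165.3 = -868.3
Trade balance (goods + services) = 2339.1 + (-868.3) = 1470.8
Net primary income = 1121.7 - 1543.2 = -421.5
Net secondary income = -203.0
Current account = 1470.8 + (-421.5) + (-203.0) = 846.3
Financial account = -(846.3 + (-39.8) + 133.1) = -939.6

-939.6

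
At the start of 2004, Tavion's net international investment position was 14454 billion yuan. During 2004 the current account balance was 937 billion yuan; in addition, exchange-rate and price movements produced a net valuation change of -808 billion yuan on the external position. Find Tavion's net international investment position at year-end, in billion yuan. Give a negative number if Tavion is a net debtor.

14583

Change in NIIP = current account + net valuation change = 937 + (-808) = 129
End-of-year NIIP = 14454 + 129 = 14583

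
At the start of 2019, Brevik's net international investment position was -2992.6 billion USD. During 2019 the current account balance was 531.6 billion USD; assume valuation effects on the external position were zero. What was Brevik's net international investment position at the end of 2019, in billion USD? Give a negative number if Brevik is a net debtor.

-2461.0

With no valuation effects, change in NIIP = current account = 531.6
End-of-year NIIP = -2992.6 + 531.6 = -2461.0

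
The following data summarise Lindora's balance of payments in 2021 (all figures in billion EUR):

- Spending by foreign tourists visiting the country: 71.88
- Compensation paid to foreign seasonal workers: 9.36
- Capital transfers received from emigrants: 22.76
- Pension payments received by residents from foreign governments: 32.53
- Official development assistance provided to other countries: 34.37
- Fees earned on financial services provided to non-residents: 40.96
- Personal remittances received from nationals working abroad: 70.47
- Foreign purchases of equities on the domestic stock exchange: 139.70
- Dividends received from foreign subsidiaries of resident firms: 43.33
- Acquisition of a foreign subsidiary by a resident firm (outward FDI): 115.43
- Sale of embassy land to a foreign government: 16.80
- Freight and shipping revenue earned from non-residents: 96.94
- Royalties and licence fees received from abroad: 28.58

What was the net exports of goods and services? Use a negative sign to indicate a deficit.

Services: 28.58 + 40.96 + 96.94 + 71.88 = 238.36
Trade balance = 0.00 + 238.36 = 238.36
(Excluded from the trade balance — primary income: compensation paid to foreign seasonal workers 9.36, dividends received from foreign subsidiaries of resident firms 43.33; capital account: capital transfers received from emigrants 22.76, sale of embassy land to a foreign government 16.80; secondary income: pension payments received by residents from foreign governments 32.53, official development assistance provided to other countries 34.37, personal remittances received from nationals working abroad 70.47; financial account: foreign purchases of equities on the domestic stock exchange 139.70, acquisition of a foreign subsidiary by a resident firm (outward FDI) 115.43.)

238.36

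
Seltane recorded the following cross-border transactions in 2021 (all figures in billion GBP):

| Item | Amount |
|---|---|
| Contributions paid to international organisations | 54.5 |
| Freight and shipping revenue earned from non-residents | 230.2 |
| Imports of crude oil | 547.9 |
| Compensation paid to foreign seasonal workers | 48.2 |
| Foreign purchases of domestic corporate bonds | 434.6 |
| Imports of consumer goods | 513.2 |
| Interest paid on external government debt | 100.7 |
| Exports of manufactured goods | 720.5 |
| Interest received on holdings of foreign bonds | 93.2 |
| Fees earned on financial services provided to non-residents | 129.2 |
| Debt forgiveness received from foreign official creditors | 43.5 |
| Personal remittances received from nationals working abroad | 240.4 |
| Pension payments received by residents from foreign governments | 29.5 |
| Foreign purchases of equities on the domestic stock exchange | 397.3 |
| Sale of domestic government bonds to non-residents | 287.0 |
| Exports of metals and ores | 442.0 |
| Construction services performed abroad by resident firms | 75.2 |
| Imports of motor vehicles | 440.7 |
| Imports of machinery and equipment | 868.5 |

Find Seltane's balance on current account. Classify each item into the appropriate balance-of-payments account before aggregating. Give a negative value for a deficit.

Goods: -513.2 - 440.7 + 442.0 - 868.5 + 720.5 - 547.9 = -1207.8
Services: 75.2 + 230.2 + 129.2 = 434.6
Primary income: -48.2 + 93.2 - 100.7 = -55.7
Secondary income: -54.5 + 29.5 + 240.4 = 215.4
Current account = (-1207.8) + 434.6 + (-55.7) + 215.4 = -613.5
(Excluded from the current account — financial account: foreign purchases of domestic corporate bonds 434.6, foreign purchases of equities on the domestic stock exchange 397.3, sale of domestic government bonds to non-residents 287.0; capital account: debt forgiveness received from foreign official creditors 43.5.)

-613.5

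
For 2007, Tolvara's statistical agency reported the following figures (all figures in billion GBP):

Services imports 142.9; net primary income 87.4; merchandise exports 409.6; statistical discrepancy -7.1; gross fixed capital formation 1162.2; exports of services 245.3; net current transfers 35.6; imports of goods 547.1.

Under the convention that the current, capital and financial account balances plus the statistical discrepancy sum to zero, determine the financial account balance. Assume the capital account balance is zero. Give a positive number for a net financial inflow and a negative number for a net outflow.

Goods balance = 409.6 - 547.1 = -137.5
Services balance = 245.3 - 142.9 = 102.4
Trade balance (goods + services) = -137.5 + 102.4 = -35.1
Net primary income = 87.4
Net secondary income = 35.6
Current account = -35.1 + 87.4 + 35.6 = 87.9
Financial account = -(87.9 + (-7.1)) = -80.8

-80.8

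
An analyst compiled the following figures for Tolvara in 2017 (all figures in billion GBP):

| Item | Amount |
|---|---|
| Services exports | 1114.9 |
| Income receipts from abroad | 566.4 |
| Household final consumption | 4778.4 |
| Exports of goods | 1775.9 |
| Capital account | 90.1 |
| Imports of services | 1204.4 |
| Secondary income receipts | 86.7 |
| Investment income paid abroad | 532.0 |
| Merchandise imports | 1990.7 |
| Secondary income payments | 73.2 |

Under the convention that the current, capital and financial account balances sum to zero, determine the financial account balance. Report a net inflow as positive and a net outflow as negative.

166.3

Goods balance = 1775.9 - 1990.7 = -214.8
Services balance = 1114.9 - 1204.4 = -89.5
Trade balance (goods + services) = -214.8 + (-89.5) = -304.3
Net primary income = 566.4 - 532.0 = 34.4
Net secondary income = 86.7 - 73.2 = 13.5
Current account = -304.3 + 34.4 + 13.5 = -256.4
Financial account = -(-256.4 + 90.1) = 166.3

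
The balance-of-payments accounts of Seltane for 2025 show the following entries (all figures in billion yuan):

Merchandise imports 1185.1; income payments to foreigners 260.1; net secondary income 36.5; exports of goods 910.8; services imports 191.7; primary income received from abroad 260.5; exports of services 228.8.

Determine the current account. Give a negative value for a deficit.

Goods balance = 910.8 - 1185.1 = -274.3
Services balance = 228.8 - 191.7 = 37.1
Trade balance (goods + services) = -274.3 + 37.1 = -237.2
Net primary income = 260.5 - 260.1 = 0.4
Net secondary income = 36.5
Current account = -237.2 + 0.4 + 36.5 = -200.3

-200.3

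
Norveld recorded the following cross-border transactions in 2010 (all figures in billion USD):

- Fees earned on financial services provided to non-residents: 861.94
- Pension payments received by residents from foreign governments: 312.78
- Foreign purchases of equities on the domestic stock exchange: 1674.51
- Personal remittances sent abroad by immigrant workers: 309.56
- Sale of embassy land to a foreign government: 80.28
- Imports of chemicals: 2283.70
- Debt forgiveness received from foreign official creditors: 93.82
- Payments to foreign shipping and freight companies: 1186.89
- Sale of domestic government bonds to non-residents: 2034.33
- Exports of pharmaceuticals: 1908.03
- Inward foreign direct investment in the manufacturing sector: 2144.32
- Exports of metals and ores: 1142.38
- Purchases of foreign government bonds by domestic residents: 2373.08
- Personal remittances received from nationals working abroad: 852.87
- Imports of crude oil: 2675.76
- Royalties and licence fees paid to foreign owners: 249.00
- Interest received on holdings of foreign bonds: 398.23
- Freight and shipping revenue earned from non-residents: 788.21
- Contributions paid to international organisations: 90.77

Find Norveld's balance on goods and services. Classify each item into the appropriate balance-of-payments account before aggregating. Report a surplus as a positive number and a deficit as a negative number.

Goods: 1142.38 - 2675.76 + 1908.03 - 2283.70 = -1909.05
Services: 861.94 - 1186.89 + 788.21 - 249.00 = 214.26
Trade balance = -1909.05 + 214.26 = -1694.79
(Excluded from the trade balance — secondary income: pension payments received by residents from foreign governments 312.78, personal remittances sent abroad by immigrant workers 309.56, personal remittances received from nationals working abroad 852.87, contributions paid to international organisations 90.77; financial account: foreign purchases of equities on the domestic stock exchange 1674.51, sale of domestic government bonds to non-residents 2034.33, inward foreign direct investment in the manufacturing sector 2144.32, purchases of foreign government bonds by domestic residents 2373.08; capital account: sale of embassy land to a foreign government 80.28, debt forgiveness received from foreign official creditors 93.82; primary income: interest received on holdings of foreign bonds 398.23.)

-1694.79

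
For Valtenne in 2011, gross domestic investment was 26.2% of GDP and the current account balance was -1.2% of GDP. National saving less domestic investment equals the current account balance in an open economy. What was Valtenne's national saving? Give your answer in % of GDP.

25.0

S = I + CA = 26.2 + (-1.2) = 25.0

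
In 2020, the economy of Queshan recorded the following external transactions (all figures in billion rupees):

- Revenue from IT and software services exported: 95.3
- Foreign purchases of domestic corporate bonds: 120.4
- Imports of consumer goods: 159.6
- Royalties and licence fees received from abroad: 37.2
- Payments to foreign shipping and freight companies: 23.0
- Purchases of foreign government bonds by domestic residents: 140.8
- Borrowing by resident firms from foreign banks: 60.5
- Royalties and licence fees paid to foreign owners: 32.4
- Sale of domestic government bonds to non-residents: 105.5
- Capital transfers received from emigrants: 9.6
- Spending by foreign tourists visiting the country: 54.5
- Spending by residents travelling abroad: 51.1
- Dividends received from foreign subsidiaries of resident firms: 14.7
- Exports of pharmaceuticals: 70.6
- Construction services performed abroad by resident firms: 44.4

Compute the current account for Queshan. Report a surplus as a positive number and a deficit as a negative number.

Goods: -159.6 + 70.6 = -89.0
Services: -51.1 - 23.0 + 37.2 + 54.5 + 44.4 + 95.3 - 32.4 = 124.9
Primary income: 14.7
Current account = (-89.0) + 124.9 + 14.7 = 50.6
(Excluded from the current account — financial account: foreign purchases of domestic corporate bonds 120.4, purchases of foreign government bonds by domestic residents 140.8, borrowing by resident firms from foreign banks 60.5, sale of domestic government bonds to non-residents 105.5; capital account: capital transfers received from emigrants 9.6.)

50.6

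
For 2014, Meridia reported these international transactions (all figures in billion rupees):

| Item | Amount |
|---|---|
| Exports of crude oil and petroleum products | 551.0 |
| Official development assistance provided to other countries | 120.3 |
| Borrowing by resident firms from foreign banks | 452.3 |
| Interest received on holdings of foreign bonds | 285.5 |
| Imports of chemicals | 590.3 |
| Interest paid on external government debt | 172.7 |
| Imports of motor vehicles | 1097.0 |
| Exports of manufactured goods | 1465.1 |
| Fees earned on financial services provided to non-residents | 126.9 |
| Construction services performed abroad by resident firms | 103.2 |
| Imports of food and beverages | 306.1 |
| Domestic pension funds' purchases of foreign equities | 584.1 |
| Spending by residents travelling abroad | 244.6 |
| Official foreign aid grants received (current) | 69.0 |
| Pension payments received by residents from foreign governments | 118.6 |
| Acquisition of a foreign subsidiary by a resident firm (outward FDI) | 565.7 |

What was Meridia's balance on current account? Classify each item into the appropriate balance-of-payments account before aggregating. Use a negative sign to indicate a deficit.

188.3

Goods: -306.1 + 551.0 - 590.3 - 1097.0 + 1465.1 = 22.7
Services: -244.6 + 103.2 + 126.9 = -14.5
Primary income: 285.5 - 172.7 = 112.8
Secondary income: 69.0 + 118.6 - 120.3 = 67.3
Current account = 22.7 + (-14.5) + 112.8 + 67.3 = 188.3
(Excluded from the current account — financial account: borrowing by resident firms from foreign banks 452.3, domestic pension funds' purchases of foreign equities 584.1, acquisition of a foreign subsidiary by a resident firm (outward FDI) 565.7.)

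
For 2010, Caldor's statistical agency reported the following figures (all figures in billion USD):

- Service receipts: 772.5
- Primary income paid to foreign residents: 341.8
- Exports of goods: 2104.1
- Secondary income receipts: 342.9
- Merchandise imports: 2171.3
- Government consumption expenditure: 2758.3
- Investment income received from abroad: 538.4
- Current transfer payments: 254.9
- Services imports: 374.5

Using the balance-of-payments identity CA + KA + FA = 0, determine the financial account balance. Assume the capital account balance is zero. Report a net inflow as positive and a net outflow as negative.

Goods balance = 2104.1 - 2171.3 = -67.2
Services balance = 772.5 - 374.5 = 398.0
Trade balance (goods + services) = -67.2 + 398.0 = 330.8
Net primary income = 538.4 - 341.8 = 196.6
Net secondary income = 342.9 - 254.9 = 88.0
Current account = 330.8 + 196.6 + 88.0 = 615.4
Financial account = -(615.4) = -615.4

-615.4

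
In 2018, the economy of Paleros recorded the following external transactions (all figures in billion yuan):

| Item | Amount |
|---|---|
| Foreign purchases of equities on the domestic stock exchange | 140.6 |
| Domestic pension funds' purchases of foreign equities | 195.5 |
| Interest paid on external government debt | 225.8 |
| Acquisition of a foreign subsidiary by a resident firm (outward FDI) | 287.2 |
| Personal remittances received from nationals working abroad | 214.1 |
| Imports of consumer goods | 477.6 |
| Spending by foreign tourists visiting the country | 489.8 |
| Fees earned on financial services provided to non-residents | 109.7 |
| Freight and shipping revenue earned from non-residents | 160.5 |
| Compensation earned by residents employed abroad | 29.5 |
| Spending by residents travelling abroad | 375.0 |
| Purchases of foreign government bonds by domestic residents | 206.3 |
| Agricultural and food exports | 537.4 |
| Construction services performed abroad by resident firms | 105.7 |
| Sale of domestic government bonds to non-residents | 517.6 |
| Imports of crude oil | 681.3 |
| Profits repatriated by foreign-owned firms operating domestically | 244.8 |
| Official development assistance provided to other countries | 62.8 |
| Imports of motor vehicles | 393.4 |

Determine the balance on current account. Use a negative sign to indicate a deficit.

Goods: 537.4 - 393.4 - 477.6 - 681.3 = -1014.9
Services: -375.0 + 105.7 + 160.5 + 489.8 + 109.7 = 490.7
Primary income: 29.5 - 244.8 - 225.8 = -441.1
Secondary income: -62.8 + 214.1 = 151.3
Current account = (-1014.9) + 490.7 + (-441.1) + 151.3 = -814.0
(Excluded from the current account — financial account: foreign purchases of equities on the domestic stock exchange 140.6, domestic pension funds' purchases of foreign equities 195.5, acquisition of a foreign subsidiary by a resident firm (outward FDI) 287.2, purchases of foreign government bonds by domestic residents 206.3, sale of domestic government bonds to non-residents 517.6.)

-814.0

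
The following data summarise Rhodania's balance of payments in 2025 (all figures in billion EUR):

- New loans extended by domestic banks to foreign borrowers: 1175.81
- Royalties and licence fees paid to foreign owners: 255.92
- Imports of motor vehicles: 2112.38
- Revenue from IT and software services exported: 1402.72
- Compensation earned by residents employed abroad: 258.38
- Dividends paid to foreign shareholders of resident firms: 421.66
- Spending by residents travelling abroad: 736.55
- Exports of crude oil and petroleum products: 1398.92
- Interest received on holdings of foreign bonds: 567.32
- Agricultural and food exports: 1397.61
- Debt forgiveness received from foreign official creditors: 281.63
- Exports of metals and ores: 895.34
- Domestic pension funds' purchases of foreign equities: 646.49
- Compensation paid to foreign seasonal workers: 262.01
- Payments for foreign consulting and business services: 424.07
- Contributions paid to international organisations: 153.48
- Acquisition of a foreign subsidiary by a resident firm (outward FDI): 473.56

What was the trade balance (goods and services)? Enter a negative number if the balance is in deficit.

1565.67

Goods: 895.34 + 1397.61 + 1398.92 - 2112.38 = 1579.49
Services: -736.55 - 255.92 - 424.07 + 1402.72 = -13.82
Trade balance = 1579.49 + (-13.82) = 1565.67
(Excluded from the trade balance — financial account: new loans extended by domestic banks to foreign borrowers 1175.81, domestic pension funds' purchases of foreign equities 646.49, acquisition of a foreign subsidiary by a resident firm (outward FDI) 473.56; primary income: compensation earned by residents employed abroad 258.38, dividends paid to foreign shareholders of resident firms 421.66, interest received on holdings of foreign bonds 567.32, compensation paid to foreign seasonal workers 262.01; capital account: debt forgiveness received from foreign official creditors 281.63; secondary income: contributions paid to international organisations 153.48.)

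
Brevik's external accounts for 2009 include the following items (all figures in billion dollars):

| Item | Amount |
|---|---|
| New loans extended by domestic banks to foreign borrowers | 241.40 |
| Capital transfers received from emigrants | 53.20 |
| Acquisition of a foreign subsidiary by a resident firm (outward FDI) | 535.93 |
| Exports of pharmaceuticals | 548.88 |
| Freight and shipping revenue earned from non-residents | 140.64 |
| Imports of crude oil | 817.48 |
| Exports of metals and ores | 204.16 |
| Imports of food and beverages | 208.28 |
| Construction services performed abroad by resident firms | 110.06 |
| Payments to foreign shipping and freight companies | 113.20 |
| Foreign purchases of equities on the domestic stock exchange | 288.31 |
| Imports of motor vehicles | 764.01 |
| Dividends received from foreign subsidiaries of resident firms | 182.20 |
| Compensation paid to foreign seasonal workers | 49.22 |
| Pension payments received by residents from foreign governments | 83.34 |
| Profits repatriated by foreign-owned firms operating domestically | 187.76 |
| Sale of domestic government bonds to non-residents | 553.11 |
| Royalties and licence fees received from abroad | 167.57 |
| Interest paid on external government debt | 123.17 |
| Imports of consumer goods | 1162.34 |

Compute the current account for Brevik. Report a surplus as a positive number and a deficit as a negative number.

Goods: 548.88 - 764.01 - 1162.34 - 817.48 + 204.16 - 208.28 = -2199.07
Services: 167.57 + 110.06 - 113.20 + 140.64 = 305.07
Primary income: -123.17 + 182.20 - 187.76 - 49.22 = -177.95
Secondary income: 83.34
Current account = (-2199.07) + 305.07 + (-177.95) + 83.34 = -1988.61
(Excluded from the current account — financial account: new loans extended by domestic banks to foreign borrowers 241.40, acquisition of a foreign subsidiary by a resident firm (outward FDI) 535.93, foreign purchases of equities on the domestic stock exchange 288.31, sale of domestic government bonds to non-residents 553.11; capital account: capital transfers received from emigrants 53.20.)

-1988.61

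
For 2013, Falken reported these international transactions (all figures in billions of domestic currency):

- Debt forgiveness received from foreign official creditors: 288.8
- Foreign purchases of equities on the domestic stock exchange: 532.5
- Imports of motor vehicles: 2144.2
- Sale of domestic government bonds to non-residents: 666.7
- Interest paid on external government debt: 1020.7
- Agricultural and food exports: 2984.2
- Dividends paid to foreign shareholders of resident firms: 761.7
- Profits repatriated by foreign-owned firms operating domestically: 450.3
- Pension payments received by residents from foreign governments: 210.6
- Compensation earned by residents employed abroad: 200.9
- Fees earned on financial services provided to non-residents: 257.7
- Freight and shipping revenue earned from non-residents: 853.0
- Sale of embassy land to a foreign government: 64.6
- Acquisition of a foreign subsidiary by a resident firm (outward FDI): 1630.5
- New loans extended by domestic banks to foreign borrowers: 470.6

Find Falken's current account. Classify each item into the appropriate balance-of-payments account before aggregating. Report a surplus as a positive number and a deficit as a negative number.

129.5

Goods: -2144.2 + 2984.2 = 840.0
Services: 853.0 + 257.7 = 1110.7
Primary income: -450.3 + 200.9 - 761.7 - 1020.7 = -2031.8
Secondary income: 210.6
Current account = 840.0 + 1110.7 + (-2031.8) + 210.6 = 129.5
(Excluded from the current account — capital account: debt forgiveness received from foreign official creditors 288.8, sale of embassy land to a foreign government 64.6; financial account: foreign purchases of equities on the domestic stock exchange 532.5, sale of domestic government bonds to non-residents 666.7, acquisition of a foreign subsidiary by a resident firm (outward FDI) 1630.5, new loans extended by domestic banks to foreign borrowers 470.6.)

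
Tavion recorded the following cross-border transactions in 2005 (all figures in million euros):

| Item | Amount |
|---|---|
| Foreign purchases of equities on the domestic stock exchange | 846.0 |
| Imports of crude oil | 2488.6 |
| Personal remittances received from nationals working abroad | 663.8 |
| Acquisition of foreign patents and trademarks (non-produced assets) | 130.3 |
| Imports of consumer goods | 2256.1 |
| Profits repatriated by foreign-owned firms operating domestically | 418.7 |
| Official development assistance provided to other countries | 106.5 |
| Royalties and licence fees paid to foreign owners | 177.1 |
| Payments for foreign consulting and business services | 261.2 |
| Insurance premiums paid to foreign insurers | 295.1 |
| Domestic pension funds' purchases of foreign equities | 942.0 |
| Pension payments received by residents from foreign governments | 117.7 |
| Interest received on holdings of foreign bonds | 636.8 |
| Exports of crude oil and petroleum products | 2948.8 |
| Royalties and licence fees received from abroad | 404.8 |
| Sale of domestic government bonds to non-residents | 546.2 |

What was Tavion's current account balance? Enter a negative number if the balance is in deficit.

-1231.4

Goods: -2256.1 + 2948.8 - 2488.6 = -1795.9
Services: -177.1 + 404.8 - 261.2 - 295.1 = -328.6
Primary income: 636.8 - 418.7 = 218.1
Secondary income: 117.7 - 106.5 + 663.8 = 675.0
Current account = (-1795.9) + (-328.6) + 218.1 + 675.0 = -1231.4
(Excluded from the current account — financial account: foreign purchases of equities on the domestic stock exchange 846.0, domestic pension funds' purchases of foreign equities 942.0, sale of domestic government bonds to non-residents 546.2; capital account: acquisition of foreign patents and trademarks (non-produced assets) 130.3.)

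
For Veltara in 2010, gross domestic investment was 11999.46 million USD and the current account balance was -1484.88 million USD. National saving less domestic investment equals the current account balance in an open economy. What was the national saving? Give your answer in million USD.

10514.58

S - I = CA (net lending to the rest of the world).
S = I + CA = 11999.46 + (-1484.88) = 10514.58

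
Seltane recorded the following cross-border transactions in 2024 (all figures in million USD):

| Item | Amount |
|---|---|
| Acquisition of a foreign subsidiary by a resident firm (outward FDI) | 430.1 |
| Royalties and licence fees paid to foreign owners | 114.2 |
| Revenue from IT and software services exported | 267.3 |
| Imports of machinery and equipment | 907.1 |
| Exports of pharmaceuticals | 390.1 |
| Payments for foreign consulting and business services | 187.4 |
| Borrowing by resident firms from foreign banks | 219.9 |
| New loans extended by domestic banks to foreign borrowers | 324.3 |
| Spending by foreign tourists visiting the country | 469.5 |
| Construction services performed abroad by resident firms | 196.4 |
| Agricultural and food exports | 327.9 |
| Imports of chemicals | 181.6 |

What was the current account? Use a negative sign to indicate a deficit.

Goods: 327.9 - 907.1 + 390.1 - 181.6 = -370.7
Services: 267.3 + 469.5 - 187.4 + 196.4 - 114.2 = 631.6
Current account = (-370.7) + 631.6 = 260.9
(Excluded from the current account — financial account: acquisition of a foreign subsidiary by a resident firm (outward FDI) 430.1, borrowing by resident firms from foreign banks 219.9, new loans extended by domestic banks to foreign borrowers 324.3.)

260.9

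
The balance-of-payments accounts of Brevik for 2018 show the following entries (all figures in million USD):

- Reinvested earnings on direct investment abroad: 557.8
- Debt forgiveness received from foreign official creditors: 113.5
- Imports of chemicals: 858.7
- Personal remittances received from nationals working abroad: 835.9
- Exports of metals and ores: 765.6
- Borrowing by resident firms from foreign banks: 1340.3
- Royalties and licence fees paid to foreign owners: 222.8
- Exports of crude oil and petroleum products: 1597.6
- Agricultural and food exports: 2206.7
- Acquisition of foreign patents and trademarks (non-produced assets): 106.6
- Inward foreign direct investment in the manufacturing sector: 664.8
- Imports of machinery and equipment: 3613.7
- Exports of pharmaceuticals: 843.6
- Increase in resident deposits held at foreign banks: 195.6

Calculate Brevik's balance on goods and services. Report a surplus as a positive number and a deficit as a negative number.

Goods: 843.6 - 3613.7 + 1597.6 + 2206.7 - 858.7 + 765.6 = 941.1
Services: -222.8
Trade balance = 941.1 + (-222.8) = 718.3
(Excluded from the trade balance — primary income: reinvested earnings on direct investment abroad 557.8; capital account: debt forgiveness received from foreign official creditors 113.5, acquisition of foreign patents and trademarks (non-produced assets) 106.6; secondary income: personal remittances received from nationals working abroad 835.9; financial account: borrowing by resident firms from foreign banks 1340.3, inward foreign direct investment in the manufacturing sector 664.8, increase in resident deposits held at foreign banks 195.6.)

718.3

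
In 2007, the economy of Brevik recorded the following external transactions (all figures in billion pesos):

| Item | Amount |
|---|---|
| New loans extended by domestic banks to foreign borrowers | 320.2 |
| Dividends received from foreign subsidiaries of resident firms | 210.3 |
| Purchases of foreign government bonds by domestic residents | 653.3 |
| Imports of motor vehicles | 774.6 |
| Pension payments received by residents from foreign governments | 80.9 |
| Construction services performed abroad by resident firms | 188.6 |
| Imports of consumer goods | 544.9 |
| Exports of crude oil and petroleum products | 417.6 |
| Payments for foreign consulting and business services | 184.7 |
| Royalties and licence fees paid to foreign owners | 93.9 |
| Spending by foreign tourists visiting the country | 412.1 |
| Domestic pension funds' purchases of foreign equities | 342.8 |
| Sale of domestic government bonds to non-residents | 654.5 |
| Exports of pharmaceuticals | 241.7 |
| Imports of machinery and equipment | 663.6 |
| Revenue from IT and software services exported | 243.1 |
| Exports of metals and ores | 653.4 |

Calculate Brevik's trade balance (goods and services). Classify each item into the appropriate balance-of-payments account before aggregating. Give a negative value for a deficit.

-105.2

Goods: 417.6 - 544.9 - 774.6 + 653.4 + 241.7 - 663.6 = -670.4
Services: 243.1 - 184.7 - 93.9 + 188.6 + 412.1 = 565.2
Trade balance = -670.4 + 565.2 = -105.2
(Excluded from the trade balance — financial account: new loans extended by domestic banks to foreign borrowers 320.2, purchases of foreign government bonds by domestic residents 653.3, domestic pension funds' purchases of foreign equities 342.8, sale of domestic government bonds to non-residents 654.5; primary income: dividends received from foreign subsidiaries of resident firms 210.3; secondary income: pension payments received by residents from foreign governments 80.9.)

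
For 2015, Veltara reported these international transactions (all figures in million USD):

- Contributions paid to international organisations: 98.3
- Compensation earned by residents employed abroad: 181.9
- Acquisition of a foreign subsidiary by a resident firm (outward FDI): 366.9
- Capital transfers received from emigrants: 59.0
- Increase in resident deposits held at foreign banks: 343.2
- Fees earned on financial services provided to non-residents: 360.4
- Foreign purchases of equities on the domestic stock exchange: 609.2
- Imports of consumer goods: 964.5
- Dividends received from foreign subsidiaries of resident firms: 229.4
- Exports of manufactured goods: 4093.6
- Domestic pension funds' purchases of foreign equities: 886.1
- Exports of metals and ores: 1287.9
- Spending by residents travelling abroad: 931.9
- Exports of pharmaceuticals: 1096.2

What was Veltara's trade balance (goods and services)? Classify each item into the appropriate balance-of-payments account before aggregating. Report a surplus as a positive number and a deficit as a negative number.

4941.7

Goods: 4093.6 + 1096.2 - 964.5 + 1287.9 = 5513.2
Services: 360.4 - 931.9 = -571.5
Trade balance = 5513.2 + (-571.5) = 4941.7
(Excluded from the trade balance — secondary income: contributions paid to international organisations 98.3; primary income: compensation earned by residents employed abroad 181.9, dividends received from foreign subsidiaries of resident firms 229.4; financial account: acquisition of a foreign subsidiary by a resident firm (outward FDI) 366.9, increase in resident deposits held at foreign banks 343.2, foreign purchases of equities on the domestic stock exchange 609.2, domestic pension funds' purchases of foreign equities 886.1; capital account: capital transfers received from emigrants 59.0.)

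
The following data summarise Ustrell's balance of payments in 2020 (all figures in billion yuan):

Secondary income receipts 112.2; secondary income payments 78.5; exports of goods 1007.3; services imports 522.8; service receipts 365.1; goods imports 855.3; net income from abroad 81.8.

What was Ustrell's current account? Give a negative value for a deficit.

Goods balance = 1007.3 - 855.3 = 152.0
Services balance = 365.1 - 522.8 = -157.7
Trade balance (goods + services) = 152.0 + (-157.7) = -5.7
Net primary income = 81.8
Net secondary income = 112.2 - 78.5 = 33.7
Current account = -5.7 + 81.8 + 33.7 = 109.8

109.8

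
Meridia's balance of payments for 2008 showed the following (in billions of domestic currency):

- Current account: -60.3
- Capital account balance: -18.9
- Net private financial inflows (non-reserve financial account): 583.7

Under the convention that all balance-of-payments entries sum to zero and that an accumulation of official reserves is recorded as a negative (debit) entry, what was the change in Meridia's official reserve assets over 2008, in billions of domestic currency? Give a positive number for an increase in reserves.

504.5

Official reserve transactions balance = -((-60.3) + (-18.9) + 583.7) = -504.5
An accumulation of reserves is recorded as a debit (negative entry), so the change in the stock of reserves is the negative of that balance.
Change in official reserves = -(-504.5) = 504.5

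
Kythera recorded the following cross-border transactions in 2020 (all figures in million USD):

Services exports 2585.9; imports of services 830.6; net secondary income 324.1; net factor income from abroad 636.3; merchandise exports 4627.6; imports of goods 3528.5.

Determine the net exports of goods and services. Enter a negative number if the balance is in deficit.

2854.4

Goods balance = 4627.6 - 3528.5 = 1099.1
Services balance = 2585.9 - 830.6 = 1755.3
Trade balance (goods + services) = 1099.1 + 1755.3 = 2854.4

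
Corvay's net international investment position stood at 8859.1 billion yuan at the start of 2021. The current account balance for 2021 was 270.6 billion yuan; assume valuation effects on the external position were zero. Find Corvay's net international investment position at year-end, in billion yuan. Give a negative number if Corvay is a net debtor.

9129.7

With no valuation effects, change in NIIP = current account = 270.6
End-of-year NIIP = 8859.1 + 270.6 = 9129.7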